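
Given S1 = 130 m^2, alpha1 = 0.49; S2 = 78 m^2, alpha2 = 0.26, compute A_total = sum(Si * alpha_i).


130 * 0.49 = 63.7
78 * 0.26 = 20.28
A_total = 63.7 + 20.28 = 83.98 m^2


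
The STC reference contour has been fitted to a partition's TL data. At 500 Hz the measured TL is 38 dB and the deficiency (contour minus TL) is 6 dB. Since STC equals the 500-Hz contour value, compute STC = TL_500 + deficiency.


By ASTM E413, STC = value of the fitted reference contour at 500 Hz.
Contour value at 500 Hz = TL_500 + deficiency = 38 + 6 = 44
STC = 44


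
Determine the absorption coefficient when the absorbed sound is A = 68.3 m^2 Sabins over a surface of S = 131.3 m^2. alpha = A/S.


Absorption coefficient = absorbed power / incident power
alpha = A / S = 68.3 / 131.3 = 0.52018


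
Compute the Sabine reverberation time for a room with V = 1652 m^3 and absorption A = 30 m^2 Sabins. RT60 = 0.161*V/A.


RT60 = 0.161 * 1652 / 30 = 8.8657 s


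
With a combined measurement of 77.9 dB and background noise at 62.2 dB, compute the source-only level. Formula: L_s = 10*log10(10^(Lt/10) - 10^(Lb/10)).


10^(77.9/10) = 6.16595e+07
10^(62.2/10) = 1.65959e+06
Difference = 6.16595e+07 - 1.65959e+06 = 5.99999e+07
L_source = 10*log10(5.99999e+07) = 77.782 dB


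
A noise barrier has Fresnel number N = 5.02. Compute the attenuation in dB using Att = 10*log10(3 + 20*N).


3 + 20*N = 3 + 20*5.02 = 103.4
Att = 10*log10(103.4) = 20.145 dB


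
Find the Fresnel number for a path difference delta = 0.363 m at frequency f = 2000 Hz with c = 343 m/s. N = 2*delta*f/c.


N = 2*delta*f/c = 2*delta/lambda, where lambda = c/f
lambda = 343 / 2000 = 0.1715 m
N = 2 * 0.363 / 0.1715 = 4.2332


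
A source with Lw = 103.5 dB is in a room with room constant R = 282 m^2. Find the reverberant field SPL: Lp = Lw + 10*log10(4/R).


4/R = 4/282 = 0.0141844
Lp = 103.5 + 10*log10(0.0141844) = 85.018 dB


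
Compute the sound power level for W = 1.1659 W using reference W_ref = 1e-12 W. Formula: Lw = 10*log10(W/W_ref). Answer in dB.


W / W_ref = 1.1659 / 1e-12 = 1.1659e+12
Lw = 10 * log10(1.1659e+12) = 120.67 dB


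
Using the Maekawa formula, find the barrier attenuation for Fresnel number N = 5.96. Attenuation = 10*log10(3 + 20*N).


3 + 20*N = 3 + 20*5.96 = 122.2
Att = 10*log10(122.2) = 20.871 dB


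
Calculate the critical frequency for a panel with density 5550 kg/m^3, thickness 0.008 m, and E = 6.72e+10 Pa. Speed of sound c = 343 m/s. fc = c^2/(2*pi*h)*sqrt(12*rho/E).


12*rho/E = 12*5550/6.72e+10 = 9.91071e-07
sqrt(12*rho/E) = sqrt(9.91071e-07) = 0.000995525
c^2/(2*pi*h) = 343^2/(2*pi*0.008) = 2.34055e+06
fc = 2.34055e+06 * 0.000995525 = 2330.1 Hz


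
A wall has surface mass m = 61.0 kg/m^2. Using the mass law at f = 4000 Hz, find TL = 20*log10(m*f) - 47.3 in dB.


m * f = 61.0 * 4000 = 244000
20*log10(244000) = 107.748 dB
TL = 107.748 - 47.3 = 60.448 dB


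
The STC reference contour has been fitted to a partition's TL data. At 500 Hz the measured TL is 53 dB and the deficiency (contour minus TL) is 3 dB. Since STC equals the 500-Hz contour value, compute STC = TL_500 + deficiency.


By ASTM E413, STC = value of the fitted reference contour at 500 Hz.
Contour value at 500 Hz = TL_500 + deficiency = 53 + 3 = 56
STC = 56


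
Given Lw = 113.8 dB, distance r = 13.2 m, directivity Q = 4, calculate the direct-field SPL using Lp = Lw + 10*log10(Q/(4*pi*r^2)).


4*pi*r^2 = 4*pi*13.2^2 = 2189.56 m^2
Q / (4*pi*r^2) = 4 / 2189.56 = 0.00182685
Lp = 113.8 + 10*log10(0.00182685) = 86.417 dB


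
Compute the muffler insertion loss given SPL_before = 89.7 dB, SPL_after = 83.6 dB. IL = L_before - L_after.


Insertion loss = SPL without muffler - SPL with muffler
IL = 89.7 - 83.6 = 6.1 dB


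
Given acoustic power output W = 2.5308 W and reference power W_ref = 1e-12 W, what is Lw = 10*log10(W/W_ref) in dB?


W / W_ref = 2.5308 / 1e-12 = 2.5308e+12
Lw = 10 * log10(2.5308e+12) = 124.03 dB


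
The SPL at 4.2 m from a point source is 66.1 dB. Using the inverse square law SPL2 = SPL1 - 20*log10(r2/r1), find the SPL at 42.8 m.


r2/r1 = 42.8/4.2 = 10.1905
Correction = 20*log10(10.1905) = 20.1639 dB
SPL2 = 66.1 - 20.1639 = 45.936 dB


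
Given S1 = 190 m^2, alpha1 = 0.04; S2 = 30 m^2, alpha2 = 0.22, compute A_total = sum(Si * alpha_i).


190 * 0.04 = 7.6
30 * 0.22 = 6.6
A_total = 7.6 + 6.6 = 14.2 m^2


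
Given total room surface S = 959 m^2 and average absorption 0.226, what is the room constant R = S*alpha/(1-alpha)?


R = 959 * 0.226 / (1 - 0.226) = 280.02 m^2


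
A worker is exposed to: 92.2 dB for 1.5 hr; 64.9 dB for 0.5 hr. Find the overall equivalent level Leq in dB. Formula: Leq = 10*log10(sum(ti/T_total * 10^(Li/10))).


T_total = 1.5 + 0.5 = 2.0 hr
(1.5/2.0) * 10^(92.2/10) = 1.24469e+09
(0.5/2.0) * 10^(64.9/10) = 772574
Sum = 1.24469e+09 + 772574 = 1.24546e+09
Leq = 10*log10(1.24546e+09) = 90.953 dB


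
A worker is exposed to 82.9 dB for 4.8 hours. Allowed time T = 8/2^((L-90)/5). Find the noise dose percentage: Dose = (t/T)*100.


T_allowed = 8 / 2^((82.9 - 90)/5) = 21.4068 hr
Dose = 4.8 / 21.4068 * 100 = 22.423 %


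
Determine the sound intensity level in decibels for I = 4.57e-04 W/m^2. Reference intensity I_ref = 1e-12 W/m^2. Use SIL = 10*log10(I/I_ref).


I / I_ref = 4.57e-04 / 1e-12 = 4.57e+08
SIL = 10 * log10(4.57e+08) = 86.599 dB


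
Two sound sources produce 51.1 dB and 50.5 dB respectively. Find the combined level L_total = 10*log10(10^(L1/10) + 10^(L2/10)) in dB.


10^(51.1/10) = 128825
10^(50.5/10) = 112202
Sum = 128825 + 112202 = 241027
L_total = 10*log10(241027) = 53.821 dB


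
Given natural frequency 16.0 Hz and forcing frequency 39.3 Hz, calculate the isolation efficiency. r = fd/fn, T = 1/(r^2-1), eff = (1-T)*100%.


r = 39.3 / 16.0 = 2.45625
r^2 - 1 = 2.45625^2 - 1 = 5.03316
T = 1/5.03316 = 0.198682
Efficiency = (1 - 0.198682)*100 = 80.132 %


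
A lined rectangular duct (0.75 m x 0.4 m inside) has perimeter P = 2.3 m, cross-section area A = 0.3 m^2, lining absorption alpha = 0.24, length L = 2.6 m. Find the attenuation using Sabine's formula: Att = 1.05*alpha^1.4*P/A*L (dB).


alpha^1.4 = 0.24^1.4 = 0.135611
Attenuation rate = 1.05 * alpha^1.4 * P / A
= 1.05 * 0.135611 * 2.3 / 0.3 = 1.09167 dB/m
Total Att = 1.09167 * 2.6 = 2.8383 dB


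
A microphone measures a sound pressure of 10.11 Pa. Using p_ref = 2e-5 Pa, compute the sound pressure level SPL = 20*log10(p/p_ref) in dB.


p / p_ref = 10.11 / 2e-5 = 505500
SPL = 20 * log10(505500) = 114.07 dB


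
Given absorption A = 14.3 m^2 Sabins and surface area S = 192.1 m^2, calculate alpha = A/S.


Absorption coefficient = absorbed power / incident power
alpha = A / S = 14.3 / 192.1 = 0.07444


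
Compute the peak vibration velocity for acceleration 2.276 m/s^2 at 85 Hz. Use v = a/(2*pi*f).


omega = 2*pi*f = 2*pi*85 = 534.071 rad/s
v = a / omega = 2.276 / 534.071 = 0.0042616 m/s


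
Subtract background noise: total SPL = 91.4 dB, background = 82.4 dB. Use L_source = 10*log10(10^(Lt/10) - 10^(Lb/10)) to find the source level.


10^(91.4/10) = 1.38038e+09
10^(82.4/10) = 1.7378e+08
Difference = 1.38038e+09 - 1.7378e+08 = 1.2066e+09
L_source = 10*log10(1.2066e+09) = 90.816 dB


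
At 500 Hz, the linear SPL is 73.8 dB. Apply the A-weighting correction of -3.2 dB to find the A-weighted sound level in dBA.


A-weighting table: 500 Hz -> -3.2 dB correction
SPL_A = SPL + correction = 73.8 + (-3.2) = 70.6 dBA


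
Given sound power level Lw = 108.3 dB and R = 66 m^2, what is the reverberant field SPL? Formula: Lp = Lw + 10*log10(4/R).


4/R = 4/66 = 0.0606061
Lp = 108.3 + 10*log10(0.0606061) = 96.125 dB


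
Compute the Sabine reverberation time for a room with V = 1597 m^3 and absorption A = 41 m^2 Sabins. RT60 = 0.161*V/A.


RT60 = 0.161 * 1597 / 41 = 6.2711 s


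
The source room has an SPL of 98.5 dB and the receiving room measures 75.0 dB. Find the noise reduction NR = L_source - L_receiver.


NR = L_source - L_receiver (difference between source and receiving room levels)
NR = 98.5 - 75.0 = 23.5 dB


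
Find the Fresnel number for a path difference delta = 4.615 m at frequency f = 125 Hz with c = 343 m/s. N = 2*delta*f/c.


N = 2*delta*f/c = 2*delta/lambda, where lambda = c/f
lambda = 343 / 125 = 2.744 m
N = 2 * 4.615 / 2.744 = 3.3637


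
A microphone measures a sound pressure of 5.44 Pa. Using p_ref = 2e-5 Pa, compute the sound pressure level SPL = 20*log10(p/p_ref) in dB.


p / p_ref = 5.44 / 2e-5 = 272000
SPL = 20 * log10(272000) = 108.69 dB


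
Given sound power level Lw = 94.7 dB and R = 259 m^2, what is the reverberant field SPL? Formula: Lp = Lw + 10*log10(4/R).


4/R = 4/259 = 0.015444
Lp = 94.7 + 10*log10(0.015444) = 76.588 dB


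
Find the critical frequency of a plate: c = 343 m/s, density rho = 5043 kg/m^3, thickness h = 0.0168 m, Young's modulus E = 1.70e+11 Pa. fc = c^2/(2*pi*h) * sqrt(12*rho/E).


12*rho/E = 12*5043/1.70e+11 = 3.55976e-07
sqrt(12*rho/E) = sqrt(3.55976e-07) = 0.000596637
c^2/(2*pi*h) = 343^2/(2*pi*0.0168) = 1.11455e+06
fc = 1.11455e+06 * 0.000596637 = 664.98 Hz


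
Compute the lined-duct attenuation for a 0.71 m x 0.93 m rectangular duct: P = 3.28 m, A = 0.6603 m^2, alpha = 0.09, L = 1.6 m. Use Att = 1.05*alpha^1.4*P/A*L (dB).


alpha^1.4 = 0.09^1.4 = 0.034351
Attenuation rate = 1.05 * alpha^1.4 * P / A
= 1.05 * 0.034351 * 3.28 / 0.6603 = 0.179168 dB/m
Total Att = 0.179168 * 1.6 = 0.28667 dB


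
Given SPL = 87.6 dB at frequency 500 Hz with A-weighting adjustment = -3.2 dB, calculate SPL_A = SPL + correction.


A-weighting table: 500 Hz -> -3.2 dB correction
SPL_A = SPL + correction = 87.6 + (-3.2) = 84.4 dBA


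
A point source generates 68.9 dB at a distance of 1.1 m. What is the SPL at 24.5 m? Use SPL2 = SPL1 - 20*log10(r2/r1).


r2/r1 = 24.5/1.1 = 22.2727
Correction = 20*log10(22.2727) = 26.9555 dB
SPL2 = 68.9 - 26.9555 = 41.945 dB


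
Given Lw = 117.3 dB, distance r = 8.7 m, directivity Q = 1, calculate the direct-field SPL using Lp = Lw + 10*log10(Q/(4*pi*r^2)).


4*pi*r^2 = 4*pi*8.7^2 = 951.149 m^2
Q / (4*pi*r^2) = 1 / 951.149 = 0.00105136
Lp = 117.3 + 10*log10(0.00105136) = 87.518 dB


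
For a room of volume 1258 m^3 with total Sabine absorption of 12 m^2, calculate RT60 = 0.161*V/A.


RT60 = 0.161 * 1258 / 12 = 16.878 s


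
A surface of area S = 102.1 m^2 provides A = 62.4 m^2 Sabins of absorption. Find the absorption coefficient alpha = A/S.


Absorption coefficient = absorbed power / incident power
alpha = A / S = 62.4 / 102.1 = 0.61117


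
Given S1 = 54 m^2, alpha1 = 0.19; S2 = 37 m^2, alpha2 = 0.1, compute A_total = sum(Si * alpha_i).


54 * 0.19 = 10.26
37 * 0.1 = 3.7
A_total = 10.26 + 3.7 = 13.96 m^2


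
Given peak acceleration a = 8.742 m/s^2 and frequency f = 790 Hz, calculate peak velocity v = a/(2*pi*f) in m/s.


omega = 2*pi*f = 2*pi*790 = 4963.72 rad/s
v = a / omega = 8.742 / 4963.72 = 0.0017612 m/s


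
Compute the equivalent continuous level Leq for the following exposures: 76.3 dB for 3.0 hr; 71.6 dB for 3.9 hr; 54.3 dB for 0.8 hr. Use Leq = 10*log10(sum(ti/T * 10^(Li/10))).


T_total = 3.0 + 3.9 + 0.8 = 7.7 hr
(3.0/7.7) * 10^(76.3/10) = 1.662e+07
(3.9/7.7) * 10^(71.6/10) = 7.32106e+06
(0.8/7.7) * 10^(54.3/10) = 27964
Sum = 1.662e+07 + 7.32106e+06 + 27964 = 2.3969e+07
Leq = 10*log10(2.3969e+07) = 73.796 dB


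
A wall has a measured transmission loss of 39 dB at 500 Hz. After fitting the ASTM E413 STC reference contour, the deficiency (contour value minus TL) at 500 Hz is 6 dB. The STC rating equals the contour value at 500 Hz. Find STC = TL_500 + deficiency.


By ASTM E413, STC = value of the fitted reference contour at 500 Hz.
Contour value at 500 Hz = TL_500 + deficiency = 39 + 6 = 45
STC = 45


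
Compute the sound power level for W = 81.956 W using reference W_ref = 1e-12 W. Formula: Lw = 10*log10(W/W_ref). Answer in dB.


W / W_ref = 81.956 / 1e-12 = 8.1956e+13
Lw = 10 * log10(8.1956e+13) = 139.14 dB


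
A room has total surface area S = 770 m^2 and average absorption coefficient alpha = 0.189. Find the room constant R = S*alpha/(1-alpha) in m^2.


R = 770 * 0.189 / (1 - 0.189) = 179.45 m^2


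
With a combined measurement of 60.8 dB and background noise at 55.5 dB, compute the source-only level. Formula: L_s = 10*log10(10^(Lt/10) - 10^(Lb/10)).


10^(60.8/10) = 1.20226e+06
10^(55.5/10) = 354813
Difference = 1.20226e+06 - 354813 = 847447
L_source = 10*log10(847447) = 59.281 dB


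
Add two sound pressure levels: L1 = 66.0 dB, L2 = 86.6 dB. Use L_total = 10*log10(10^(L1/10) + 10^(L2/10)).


10^(66.0/10) = 3.98107e+06
10^(86.6/10) = 4.57088e+08
Sum = 3.98107e+06 + 4.57088e+08 = 4.61069e+08
L_total = 10*log10(4.61069e+08) = 86.638 dB


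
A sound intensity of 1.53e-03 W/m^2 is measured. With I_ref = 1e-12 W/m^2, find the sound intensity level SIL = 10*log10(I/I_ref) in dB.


I / I_ref = 1.53e-03 / 1e-12 = 1.53e+09
SIL = 10 * log10(1.53e+09) = 91.847 dB


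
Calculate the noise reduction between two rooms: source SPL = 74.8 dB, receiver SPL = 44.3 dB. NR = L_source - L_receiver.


NR = L_source - L_receiver (difference between source and receiving room levels)
NR = 74.8 - 44.3 = 30.5 dB


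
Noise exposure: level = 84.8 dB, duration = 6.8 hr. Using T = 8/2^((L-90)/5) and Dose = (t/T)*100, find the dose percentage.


T_allowed = 8 / 2^((84.8 - 90)/5) = 16.4498 hr
Dose = 6.8 / 16.4498 * 100 = 41.338 %


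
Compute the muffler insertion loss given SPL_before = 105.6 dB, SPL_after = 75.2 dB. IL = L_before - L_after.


Insertion loss = SPL without muffler - SPL with muffler
IL = 105.6 - 75.2 = 30.4 dB


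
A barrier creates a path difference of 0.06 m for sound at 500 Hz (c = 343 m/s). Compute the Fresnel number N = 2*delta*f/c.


N = 2*delta*f/c = 2*delta/lambda, where lambda = c/f
lambda = 343 / 500 = 0.686 m
N = 2 * 0.06 / 0.686 = 0.17493


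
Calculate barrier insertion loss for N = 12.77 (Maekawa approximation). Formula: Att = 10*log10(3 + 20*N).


3 + 20*N = 3 + 20*12.77 = 258.4
Att = 10*log10(258.4) = 24.123 dB


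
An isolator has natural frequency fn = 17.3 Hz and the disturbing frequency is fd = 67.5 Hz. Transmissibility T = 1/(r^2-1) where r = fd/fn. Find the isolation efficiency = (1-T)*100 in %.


r = 67.5 / 17.3 = 3.90173
r^2 - 1 = 3.90173^2 - 1 = 14.2235
T = 1/14.2235 = 0.0703062
Efficiency = (1 - 0.0703062)*100 = 92.969 %


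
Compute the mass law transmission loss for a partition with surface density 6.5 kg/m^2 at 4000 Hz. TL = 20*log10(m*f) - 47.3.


m * f = 6.5 * 4000 = 26000
20*log10(26000) = 88.2995 dB
TL = 88.2995 - 47.3 = 40.999 dB


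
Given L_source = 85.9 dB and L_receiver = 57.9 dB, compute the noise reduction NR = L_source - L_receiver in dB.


NR = L_source - L_receiver (difference between source and receiving room levels)
NR = 85.9 - 57.9 = 28 dB


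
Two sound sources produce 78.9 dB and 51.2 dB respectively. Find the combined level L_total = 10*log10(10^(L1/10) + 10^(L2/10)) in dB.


10^(78.9/10) = 7.76247e+07
10^(51.2/10) = 131826
Sum = 7.76247e+07 + 131826 = 7.77565e+07
L_total = 10*log10(7.77565e+07) = 78.907 dB


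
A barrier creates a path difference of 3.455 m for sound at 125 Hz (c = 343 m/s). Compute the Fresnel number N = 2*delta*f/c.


N = 2*delta*f/c = 2*delta/lambda, where lambda = c/f
lambda = 343 / 125 = 2.744 m
N = 2 * 3.455 / 2.744 = 2.5182


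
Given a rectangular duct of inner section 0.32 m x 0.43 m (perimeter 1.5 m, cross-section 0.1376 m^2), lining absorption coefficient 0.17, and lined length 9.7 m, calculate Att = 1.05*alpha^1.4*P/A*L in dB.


alpha^1.4 = 0.17^1.4 = 0.0836813
Attenuation rate = 1.05 * alpha^1.4 * P / A
= 1.05 * 0.0836813 * 1.5 / 0.1376 = 0.957835 dB/m
Total Att = 0.957835 * 9.7 = 9.291 dB


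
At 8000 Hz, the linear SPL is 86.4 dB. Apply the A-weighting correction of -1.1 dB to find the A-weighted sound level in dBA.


A-weighting table: 8000 Hz -> -1.1 dB correction
SPL_A = SPL + correction = 86.4 + (-1.1) = 85.3 dBA


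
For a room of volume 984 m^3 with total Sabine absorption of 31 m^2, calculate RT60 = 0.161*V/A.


RT60 = 0.161 * 984 / 31 = 5.1105 s


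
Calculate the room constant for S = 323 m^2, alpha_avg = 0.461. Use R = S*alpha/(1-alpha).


R = 323 * 0.461 / (1 - 0.461) = 276.26 m^2


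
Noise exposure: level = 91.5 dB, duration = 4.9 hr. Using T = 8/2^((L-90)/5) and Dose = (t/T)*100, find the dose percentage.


T_allowed = 8 / 2^((91.5 - 90)/5) = 6.49802 hr
Dose = 4.9 / 6.49802 * 100 = 75.408 %


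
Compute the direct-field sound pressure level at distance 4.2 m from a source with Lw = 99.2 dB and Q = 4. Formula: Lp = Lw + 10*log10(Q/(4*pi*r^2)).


4*pi*r^2 = 4*pi*4.2^2 = 221.671 m^2
Q / (4*pi*r^2) = 4 / 221.671 = 0.0180448
Lp = 99.2 + 10*log10(0.0180448) = 81.764 dB


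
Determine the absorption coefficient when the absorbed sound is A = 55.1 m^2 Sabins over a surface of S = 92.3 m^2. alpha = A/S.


Absorption coefficient = absorbed power / incident power
alpha = A / S = 55.1 / 92.3 = 0.59697


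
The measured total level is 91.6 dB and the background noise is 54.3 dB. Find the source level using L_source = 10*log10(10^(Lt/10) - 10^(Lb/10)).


10^(91.6/10) = 1.44544e+09
10^(54.3/10) = 269153
Difference = 1.44544e+09 - 269153 = 1.44517e+09
L_source = 10*log10(1.44517e+09) = 91.599 dB


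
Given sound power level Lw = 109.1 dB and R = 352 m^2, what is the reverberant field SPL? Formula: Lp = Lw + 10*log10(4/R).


4/R = 4/352 = 0.0113636
Lp = 109.1 + 10*log10(0.0113636) = 89.655 dB


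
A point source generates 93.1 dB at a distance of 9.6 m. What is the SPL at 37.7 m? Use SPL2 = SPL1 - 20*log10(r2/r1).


r2/r1 = 37.7/9.6 = 3.92708
Correction = 20*log10(3.92708) = 11.8814 dB
SPL2 = 93.1 - 11.8814 = 81.219 dB


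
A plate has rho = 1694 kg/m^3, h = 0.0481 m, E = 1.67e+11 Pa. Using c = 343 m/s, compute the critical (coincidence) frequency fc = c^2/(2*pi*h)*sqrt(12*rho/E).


12*rho/E = 12*1694/1.67e+11 = 1.21725e-07
sqrt(12*rho/E) = sqrt(1.21725e-07) = 0.000348891
c^2/(2*pi*h) = 343^2/(2*pi*0.0481) = 389281
fc = 389281 * 0.000348891 = 135.82 Hz


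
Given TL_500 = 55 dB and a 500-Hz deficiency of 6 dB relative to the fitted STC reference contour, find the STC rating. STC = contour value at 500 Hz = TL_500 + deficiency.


By ASTM E413, STC = value of the fitted reference contour at 500 Hz.
Contour value at 500 Hz = TL_500 + deficiency = 55 + 6 = 61
STC = 61


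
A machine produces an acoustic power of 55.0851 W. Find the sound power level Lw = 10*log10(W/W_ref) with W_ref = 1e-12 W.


W / W_ref = 55.0851 / 1e-12 = 5.50851e+13
Lw = 10 * log10(5.50851e+13) = 137.41 dB


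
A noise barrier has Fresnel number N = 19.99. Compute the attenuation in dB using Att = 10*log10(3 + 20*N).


3 + 20*N = 3 + 20*19.99 = 402.8
Att = 10*log10(402.8) = 26.051 dB


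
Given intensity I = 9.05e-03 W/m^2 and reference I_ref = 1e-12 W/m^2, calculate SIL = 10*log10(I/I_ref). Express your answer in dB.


I / I_ref = 9.05e-03 / 1e-12 = 9.05e+09
SIL = 10 * log10(9.05e+09) = 99.566 dB


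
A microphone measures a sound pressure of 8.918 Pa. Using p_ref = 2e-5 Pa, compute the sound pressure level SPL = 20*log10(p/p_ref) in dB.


p / p_ref = 8.918 / 2e-5 = 445900
SPL = 20 * log10(445900) = 112.98 dB


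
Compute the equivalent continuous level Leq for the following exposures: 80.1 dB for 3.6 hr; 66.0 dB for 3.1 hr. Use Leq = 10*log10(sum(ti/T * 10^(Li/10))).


T_total = 3.6 + 3.1 = 6.7 hr
(3.6/6.7) * 10^(80.1/10) = 5.49829e+07
(3.1/6.7) * 10^(66.0/10) = 1.84199e+06
Sum = 5.49829e+07 + 1.84199e+06 = 5.68249e+07
Leq = 10*log10(5.68249e+07) = 77.545 dB


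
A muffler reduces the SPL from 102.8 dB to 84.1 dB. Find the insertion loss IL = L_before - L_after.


Insertion loss = SPL without muffler - SPL with muffler
IL = 102.8 - 84.1 = 18.7 dB


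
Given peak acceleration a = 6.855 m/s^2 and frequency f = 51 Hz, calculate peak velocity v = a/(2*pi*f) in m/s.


omega = 2*pi*f = 2*pi*51 = 320.442 rad/s
v = a / omega = 6.855 / 320.442 = 0.021392 m/s


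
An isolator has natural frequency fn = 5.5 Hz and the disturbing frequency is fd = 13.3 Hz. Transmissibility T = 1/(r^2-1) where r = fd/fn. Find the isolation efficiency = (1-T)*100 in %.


r = 13.3 / 5.5 = 2.41818
r^2 - 1 = 2.41818^2 - 1 = 4.84759
T = 1/4.84759 = 0.206288
Efficiency = (1 - 0.206288)*100 = 79.371 %


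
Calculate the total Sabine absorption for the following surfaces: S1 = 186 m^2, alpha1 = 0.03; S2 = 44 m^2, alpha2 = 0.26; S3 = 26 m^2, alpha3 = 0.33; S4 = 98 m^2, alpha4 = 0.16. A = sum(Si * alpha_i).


186 * 0.03 = 5.58
44 * 0.26 = 11.44
26 * 0.33 = 8.58
98 * 0.16 = 15.68
A_total = 5.58 + 11.44 + 8.58 + 15.68 = 41.28 m^2


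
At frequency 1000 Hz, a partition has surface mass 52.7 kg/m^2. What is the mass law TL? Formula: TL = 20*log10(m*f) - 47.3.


m * f = 52.7 * 1000 = 52700
20*log10(52700) = 94.4362 dB
TL = 94.4362 - 47.3 = 47.136 dB


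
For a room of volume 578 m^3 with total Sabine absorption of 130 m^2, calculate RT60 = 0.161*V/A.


RT60 = 0.161 * 578 / 130 = 0.71583 s


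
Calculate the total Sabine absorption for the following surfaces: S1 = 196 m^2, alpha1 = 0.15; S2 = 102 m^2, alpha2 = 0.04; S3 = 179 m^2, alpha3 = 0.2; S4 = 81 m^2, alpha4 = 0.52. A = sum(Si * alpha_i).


196 * 0.15 = 29.4
102 * 0.04 = 4.08
179 * 0.2 = 35.8
81 * 0.52 = 42.12
A_total = 29.4 + 4.08 + 35.8 + 42.12 = 111.4 m^2


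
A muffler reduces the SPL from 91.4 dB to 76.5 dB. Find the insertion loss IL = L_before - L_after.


Insertion loss = SPL without muffler - SPL with muffler
IL = 91.4 - 76.5 = 14.9 dB


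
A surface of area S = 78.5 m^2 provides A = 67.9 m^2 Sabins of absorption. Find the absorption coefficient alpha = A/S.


Absorption coefficient = absorbed power / incident power
alpha = A / S = 67.9 / 78.5 = 0.86497


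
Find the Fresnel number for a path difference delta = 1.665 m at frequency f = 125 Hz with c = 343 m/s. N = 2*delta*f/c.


N = 2*delta*f/c = 2*delta/lambda, where lambda = c/f
lambda = 343 / 125 = 2.744 m
N = 2 * 1.665 / 2.744 = 1.2136


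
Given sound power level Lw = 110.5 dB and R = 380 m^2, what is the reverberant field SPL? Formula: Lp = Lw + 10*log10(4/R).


4/R = 4/380 = 0.0105263
Lp = 110.5 + 10*log10(0.0105263) = 90.723 dB


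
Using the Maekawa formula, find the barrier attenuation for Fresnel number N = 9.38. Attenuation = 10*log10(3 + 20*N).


3 + 20*N = 3 + 20*9.38 = 190.6
Att = 10*log10(190.6) = 22.801 dB


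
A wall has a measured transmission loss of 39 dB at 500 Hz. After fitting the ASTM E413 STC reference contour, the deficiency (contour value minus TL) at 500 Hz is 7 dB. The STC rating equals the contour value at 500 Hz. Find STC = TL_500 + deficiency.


By ASTM E413, STC = value of the fitted reference contour at 500 Hz.
Contour value at 500 Hz = TL_500 + deficiency = 39 + 7 = 46
STC = 46


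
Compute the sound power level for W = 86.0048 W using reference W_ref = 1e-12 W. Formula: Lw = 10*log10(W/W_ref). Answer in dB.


W / W_ref = 86.0048 / 1e-12 = 8.60048e+13
Lw = 10 * log10(8.60048e+13) = 139.35 dB


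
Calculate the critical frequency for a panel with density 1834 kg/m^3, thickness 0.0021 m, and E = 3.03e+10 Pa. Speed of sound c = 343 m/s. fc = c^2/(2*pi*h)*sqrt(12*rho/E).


12*rho/E = 12*1834/3.03e+10 = 7.26337e-07
sqrt(12*rho/E) = sqrt(7.26337e-07) = 0.000852254
c^2/(2*pi*h) = 343^2/(2*pi*0.0021) = 8.91639e+06
fc = 8.91639e+06 * 0.000852254 = 7599 Hz


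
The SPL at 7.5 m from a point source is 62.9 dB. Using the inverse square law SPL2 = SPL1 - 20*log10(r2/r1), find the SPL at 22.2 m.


r2/r1 = 22.2/7.5 = 2.96
Correction = 20*log10(2.96) = 9.42583 dB
SPL2 = 62.9 - 9.42583 = 53.474 dB


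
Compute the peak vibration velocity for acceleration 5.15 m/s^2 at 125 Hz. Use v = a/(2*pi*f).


omega = 2*pi*f = 2*pi*125 = 785.398 rad/s
v = a / omega = 5.15 / 785.398 = 0.0065572 m/s


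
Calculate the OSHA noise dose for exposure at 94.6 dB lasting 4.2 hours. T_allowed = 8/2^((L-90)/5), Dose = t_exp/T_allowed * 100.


T_allowed = 8 / 2^((94.6 - 90)/5) = 4.22807 hr
Dose = 4.2 / 4.22807 * 100 = 99.336 %


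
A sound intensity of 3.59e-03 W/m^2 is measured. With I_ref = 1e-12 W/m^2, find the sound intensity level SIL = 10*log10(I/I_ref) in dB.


I / I_ref = 3.59e-03 / 1e-12 = 3.59e+09
SIL = 10 * log10(3.59e+09) = 95.551 dB


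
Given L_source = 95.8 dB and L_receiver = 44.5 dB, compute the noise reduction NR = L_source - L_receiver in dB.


NR = L_source - L_receiver (difference between source and receiving room levels)
NR = 95.8 - 44.5 = 51.3 dB


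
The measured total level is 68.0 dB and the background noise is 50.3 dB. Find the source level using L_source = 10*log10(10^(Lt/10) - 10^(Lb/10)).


10^(68.0/10) = 6.30957e+06
10^(50.3/10) = 107152
Difference = 6.30957e+06 - 107152 = 6.20242e+06
L_source = 10*log10(6.20242e+06) = 67.926 dB


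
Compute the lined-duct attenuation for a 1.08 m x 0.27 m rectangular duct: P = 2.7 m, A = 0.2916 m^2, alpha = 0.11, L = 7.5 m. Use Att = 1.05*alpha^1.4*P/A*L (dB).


alpha^1.4 = 0.11^1.4 = 0.0454935
Attenuation rate = 1.05 * alpha^1.4 * P / A
= 1.05 * 0.0454935 * 2.7 / 0.2916 = 0.442298 dB/m
Total Att = 0.442298 * 7.5 = 3.3172 dB


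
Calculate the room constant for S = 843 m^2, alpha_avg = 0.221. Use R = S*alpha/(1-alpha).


R = 843 * 0.221 / (1 - 0.221) = 239.16 m^2


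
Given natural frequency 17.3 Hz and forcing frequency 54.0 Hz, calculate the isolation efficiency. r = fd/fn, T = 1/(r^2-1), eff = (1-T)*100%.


r = 54.0 / 17.3 = 3.12139
r^2 - 1 = 3.12139^2 - 1 = 8.74308
T = 1/8.74308 = 0.114376
Efficiency = (1 - 0.114376)*100 = 88.562 %


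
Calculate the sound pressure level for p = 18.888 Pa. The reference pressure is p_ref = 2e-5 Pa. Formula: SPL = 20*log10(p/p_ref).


p / p_ref = 18.888 / 2e-5 = 944400
SPL = 20 * log10(944400) = 119.5 dB


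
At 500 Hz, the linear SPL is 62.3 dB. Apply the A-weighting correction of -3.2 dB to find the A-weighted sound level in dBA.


A-weighting table: 500 Hz -> -3.2 dB correction
SPL_A = SPL + correction = 62.3 + (-3.2) = 59.1 dBA


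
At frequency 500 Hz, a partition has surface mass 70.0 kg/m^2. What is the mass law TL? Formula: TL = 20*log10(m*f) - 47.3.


m * f = 70.0 * 500 = 35000
20*log10(35000) = 90.8814 dB
TL = 90.8814 - 47.3 = 43.581 dB


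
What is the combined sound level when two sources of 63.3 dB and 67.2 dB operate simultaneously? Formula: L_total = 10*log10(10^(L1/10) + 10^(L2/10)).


10^(63.3/10) = 2.13796e+06
10^(67.2/10) = 5.24807e+06
Sum = 2.13796e+06 + 5.24807e+06 = 7.38603e+06
L_total = 10*log10(7.38603e+06) = 68.684 dB


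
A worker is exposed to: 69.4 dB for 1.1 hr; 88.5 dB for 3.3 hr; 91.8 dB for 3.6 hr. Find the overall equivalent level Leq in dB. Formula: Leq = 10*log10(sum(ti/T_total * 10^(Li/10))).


T_total = 1.1 + 3.3 + 3.6 = 8.0 hr
(1.1/8.0) * 10^(69.4/10) = 1.19757e+06
(3.3/8.0) * 10^(88.5/10) = 2.92028e+08
(3.6/8.0) * 10^(91.8/10) = 6.81103e+08
Sum = 1.19757e+06 + 2.92028e+08 + 6.81103e+08 = 9.74329e+08
Leq = 10*log10(9.74329e+08) = 89.887 dB


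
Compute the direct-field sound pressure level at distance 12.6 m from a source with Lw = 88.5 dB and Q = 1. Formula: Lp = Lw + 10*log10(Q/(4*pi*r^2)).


4*pi*r^2 = 4*pi*12.6^2 = 1995.04 m^2
Q / (4*pi*r^2) = 1 / 1995.04 = 0.000501243
Lp = 88.5 + 10*log10(0.000501243) = 55.5 dB


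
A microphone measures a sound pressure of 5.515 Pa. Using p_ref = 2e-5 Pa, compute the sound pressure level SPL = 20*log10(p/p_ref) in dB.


p / p_ref = 5.515 / 2e-5 = 275750
SPL = 20 * log10(275750) = 108.81 dB


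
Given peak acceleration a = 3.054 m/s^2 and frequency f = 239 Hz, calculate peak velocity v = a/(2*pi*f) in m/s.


omega = 2*pi*f = 2*pi*239 = 1501.68 rad/s
v = a / omega = 3.054 / 1501.68 = 0.0020337 m/s


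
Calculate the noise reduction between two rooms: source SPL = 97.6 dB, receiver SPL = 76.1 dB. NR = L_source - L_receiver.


NR = L_source - L_receiver (difference between source and receiving room levels)
NR = 97.6 - 76.1 = 21.5 dB


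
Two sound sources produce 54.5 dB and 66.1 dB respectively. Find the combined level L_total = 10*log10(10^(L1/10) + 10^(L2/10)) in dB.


10^(54.5/10) = 281838
10^(66.1/10) = 4.0738e+06
Sum = 281838 + 4.0738e+06 = 4.35564e+06
L_total = 10*log10(4.35564e+06) = 66.391 dB


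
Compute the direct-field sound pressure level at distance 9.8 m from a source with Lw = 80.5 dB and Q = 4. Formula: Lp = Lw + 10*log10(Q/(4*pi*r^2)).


4*pi*r^2 = 4*pi*9.8^2 = 1206.87 m^2
Q / (4*pi*r^2) = 4 / 1206.87 = 0.00331436
Lp = 80.5 + 10*log10(0.00331436) = 55.704 dB


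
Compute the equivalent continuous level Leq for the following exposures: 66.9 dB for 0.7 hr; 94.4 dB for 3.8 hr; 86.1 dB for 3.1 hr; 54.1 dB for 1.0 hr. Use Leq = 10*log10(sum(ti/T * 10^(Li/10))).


T_total = 0.7 + 3.8 + 3.1 + 1.0 = 8.6 hr
(0.7/8.6) * 10^(66.9/10) = 398657
(3.8/8.6) * 10^(94.4/10) = 1.21698e+09
(3.1/8.6) * 10^(86.1/10) = 1.46846e+08
(1.0/8.6) * 10^(54.1/10) = 29888.3
Sum = 398657 + 1.21698e+09 + 1.46846e+08 + 29888.3 = 1.36425e+09
Leq = 10*log10(1.36425e+09) = 91.349 dB


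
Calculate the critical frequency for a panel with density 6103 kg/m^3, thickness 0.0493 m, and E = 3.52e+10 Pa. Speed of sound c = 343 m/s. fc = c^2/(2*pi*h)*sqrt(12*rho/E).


12*rho/E = 12*6103/3.52e+10 = 2.08057e-06
sqrt(12*rho/E) = sqrt(2.08057e-06) = 0.00144242
c^2/(2*pi*h) = 343^2/(2*pi*0.0493) = 379806
fc = 379806 * 0.00144242 = 547.84 Hz


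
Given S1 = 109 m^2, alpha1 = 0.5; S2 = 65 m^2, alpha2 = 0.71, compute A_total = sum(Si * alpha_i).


109 * 0.5 = 54.5
65 * 0.71 = 46.15
A_total = 54.5 + 46.15 = 100.65 m^2


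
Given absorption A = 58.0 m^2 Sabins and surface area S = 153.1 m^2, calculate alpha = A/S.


Absorption coefficient = absorbed power / incident power
alpha = A / S = 58.0 / 153.1 = 0.37884


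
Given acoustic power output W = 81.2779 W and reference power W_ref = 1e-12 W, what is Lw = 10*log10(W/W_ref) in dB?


W / W_ref = 81.2779 / 1e-12 = 8.12779e+13
Lw = 10 * log10(8.12779e+13) = 139.1 dB


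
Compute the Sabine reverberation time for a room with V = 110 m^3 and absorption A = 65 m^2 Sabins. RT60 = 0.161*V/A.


RT60 = 0.161 * 110 / 65 = 0.27246 s


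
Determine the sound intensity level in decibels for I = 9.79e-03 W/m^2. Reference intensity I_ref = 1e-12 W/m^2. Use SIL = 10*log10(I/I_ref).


I / I_ref = 9.79e-03 / 1e-12 = 9.79e+09
SIL = 10 * log10(9.79e+09) = 99.908 dB


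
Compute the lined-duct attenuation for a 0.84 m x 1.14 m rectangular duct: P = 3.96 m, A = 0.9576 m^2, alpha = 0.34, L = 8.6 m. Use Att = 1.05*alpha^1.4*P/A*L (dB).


alpha^1.4 = 0.34^1.4 = 0.220836
Attenuation rate = 1.05 * alpha^1.4 * P / A
= 1.05 * 0.220836 * 3.96 / 0.9576 = 0.958893 dB/m
Total Att = 0.958893 * 8.6 = 8.2465 dB


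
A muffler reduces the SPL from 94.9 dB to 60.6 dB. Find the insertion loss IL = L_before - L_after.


Insertion loss = SPL without muffler - SPL with muffler
IL = 94.9 - 60.6 = 34.3 dB


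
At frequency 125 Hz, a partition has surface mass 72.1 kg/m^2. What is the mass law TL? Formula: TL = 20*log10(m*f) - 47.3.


m * f = 72.1 * 125 = 9012.5
20*log10(9012.5) = 79.0969 dB
TL = 79.0969 - 47.3 = 31.797 dB


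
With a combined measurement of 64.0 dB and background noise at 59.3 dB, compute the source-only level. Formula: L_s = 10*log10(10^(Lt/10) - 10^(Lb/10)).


10^(64.0/10) = 2.51189e+06
10^(59.3/10) = 851138
Difference = 2.51189e+06 - 851138 = 1.66075e+06
L_source = 10*log10(1.66075e+06) = 62.203 dB


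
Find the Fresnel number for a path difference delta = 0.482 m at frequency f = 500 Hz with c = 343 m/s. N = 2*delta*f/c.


N = 2*delta*f/c = 2*delta/lambda, where lambda = c/f
lambda = 343 / 500 = 0.686 m
N = 2 * 0.482 / 0.686 = 1.4052


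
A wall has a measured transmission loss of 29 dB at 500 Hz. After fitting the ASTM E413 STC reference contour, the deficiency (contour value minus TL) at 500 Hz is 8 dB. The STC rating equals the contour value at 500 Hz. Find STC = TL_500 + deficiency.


By ASTM E413, STC = value of the fitted reference contour at 500 Hz.
Contour value at 500 Hz = TL_500 + deficiency = 29 + 8 = 37
STC = 37


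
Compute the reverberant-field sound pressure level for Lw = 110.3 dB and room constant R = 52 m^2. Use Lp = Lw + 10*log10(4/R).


4/R = 4/52 = 0.0769231
Lp = 110.3 + 10*log10(0.0769231) = 99.161 dB


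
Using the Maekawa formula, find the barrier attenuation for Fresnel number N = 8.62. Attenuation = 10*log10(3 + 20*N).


3 + 20*N = 3 + 20*8.62 = 175.4
Att = 10*log10(175.4) = 22.44 dB


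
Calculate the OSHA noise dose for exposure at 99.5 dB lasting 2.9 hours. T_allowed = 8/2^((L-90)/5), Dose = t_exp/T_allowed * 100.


T_allowed = 8 / 2^((99.5 - 90)/5) = 2.14355 hr
Dose = 2.9 / 2.14355 * 100 = 135.29 %


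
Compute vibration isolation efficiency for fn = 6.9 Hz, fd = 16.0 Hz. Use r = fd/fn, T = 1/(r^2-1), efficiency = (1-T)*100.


r = 16.0 / 6.9 = 2.31884
r^2 - 1 = 2.31884^2 - 1 = 4.37702
T = 1/4.37702 = 0.228466
Efficiency = (1 - 0.228466)*100 = 77.153 %


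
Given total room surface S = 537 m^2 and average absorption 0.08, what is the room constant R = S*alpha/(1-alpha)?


R = 537 * 0.08 / (1 - 0.08) = 46.696 m^2


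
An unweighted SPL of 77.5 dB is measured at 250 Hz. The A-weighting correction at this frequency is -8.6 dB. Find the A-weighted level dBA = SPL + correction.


A-weighting table: 250 Hz -> -8.6 dB correction
SPL_A = SPL + correction = 77.5 + (-8.6) = 68.9 dBA


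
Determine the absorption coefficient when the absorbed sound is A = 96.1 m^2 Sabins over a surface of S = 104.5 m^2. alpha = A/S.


Absorption coefficient = absorbed power / incident power
alpha = A / S = 96.1 / 104.5 = 0.91962


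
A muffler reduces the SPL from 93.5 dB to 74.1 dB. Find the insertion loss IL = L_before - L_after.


Insertion loss = SPL without muffler - SPL with muffler
IL = 93.5 - 74.1 = 19.4 dB


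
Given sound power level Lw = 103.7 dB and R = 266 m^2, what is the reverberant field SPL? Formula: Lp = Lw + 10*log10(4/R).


4/R = 4/266 = 0.0150376
Lp = 103.7 + 10*log10(0.0150376) = 85.472 dB


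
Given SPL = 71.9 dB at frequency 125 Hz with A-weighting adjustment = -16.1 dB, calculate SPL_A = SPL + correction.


A-weighting table: 125 Hz -> -16.1 dB correction
SPL_A = SPL + correction = 71.9 + (-16.1) = 55.8 dBA


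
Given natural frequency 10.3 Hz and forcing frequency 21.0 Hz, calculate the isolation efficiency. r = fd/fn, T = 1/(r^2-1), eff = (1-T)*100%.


r = 21.0 / 10.3 = 2.03883
r^2 - 1 = 2.03883^2 - 1 = 3.15683
T = 1/3.15683 = 0.316773
Efficiency = (1 - 0.316773)*100 = 68.323 %


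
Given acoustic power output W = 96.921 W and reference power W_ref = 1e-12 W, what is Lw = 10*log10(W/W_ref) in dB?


W / W_ref = 96.921 / 1e-12 = 9.6921e+13
Lw = 10 * log10(9.6921e+13) = 139.86 dB


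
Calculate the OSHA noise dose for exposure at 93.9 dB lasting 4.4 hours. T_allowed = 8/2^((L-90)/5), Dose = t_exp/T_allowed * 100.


T_allowed = 8 / 2^((93.9 - 90)/5) = 4.65893 hr
Dose = 4.4 / 4.65893 * 100 = 94.442 %


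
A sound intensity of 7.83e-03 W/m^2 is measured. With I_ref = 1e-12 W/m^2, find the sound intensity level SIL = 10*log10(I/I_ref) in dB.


I / I_ref = 7.83e-03 / 1e-12 = 7.83e+09
SIL = 10 * log10(7.83e+09) = 98.938 dB


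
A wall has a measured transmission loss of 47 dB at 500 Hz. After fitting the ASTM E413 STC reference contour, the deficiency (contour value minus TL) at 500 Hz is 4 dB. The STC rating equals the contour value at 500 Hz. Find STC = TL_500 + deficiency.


By ASTM E413, STC = value of the fitted reference contour at 500 Hz.
Contour value at 500 Hz = TL_500 + deficiency = 47 + 4 = 51
STC = 51


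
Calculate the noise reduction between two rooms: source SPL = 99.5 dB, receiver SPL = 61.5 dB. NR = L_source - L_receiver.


NR = L_source - L_receiver (difference between source and receiving room levels)
NR = 99.5 - 61.5 = 38 dB


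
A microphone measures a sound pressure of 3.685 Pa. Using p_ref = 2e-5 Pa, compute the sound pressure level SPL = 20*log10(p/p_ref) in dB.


p / p_ref = 3.685 / 2e-5 = 184250
SPL = 20 * log10(184250) = 105.31 dB


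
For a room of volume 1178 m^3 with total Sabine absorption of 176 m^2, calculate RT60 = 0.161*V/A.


RT60 = 0.161 * 1178 / 176 = 1.0776 s


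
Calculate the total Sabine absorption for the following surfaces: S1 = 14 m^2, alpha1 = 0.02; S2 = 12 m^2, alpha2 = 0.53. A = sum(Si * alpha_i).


14 * 0.02 = 0.28
12 * 0.53 = 6.36
A_total = 0.28 + 6.36 = 6.64 m^2


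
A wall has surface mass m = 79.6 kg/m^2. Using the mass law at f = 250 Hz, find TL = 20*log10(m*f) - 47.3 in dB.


m * f = 79.6 * 250 = 19900
20*log10(19900) = 85.9771 dB
TL = 85.9771 - 47.3 = 38.677 dB


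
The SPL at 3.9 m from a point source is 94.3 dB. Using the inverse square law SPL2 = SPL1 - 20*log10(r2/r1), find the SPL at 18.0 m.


r2/r1 = 18.0/3.9 = 4.61538
Correction = 20*log10(4.61538) = 13.2841 dB
SPL2 = 94.3 - 13.2841 = 81.016 dB


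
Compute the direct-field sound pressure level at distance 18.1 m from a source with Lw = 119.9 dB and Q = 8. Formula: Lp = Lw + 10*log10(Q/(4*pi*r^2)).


4*pi*r^2 = 4*pi*18.1^2 = 4116.87 m^2
Q / (4*pi*r^2) = 8 / 4116.87 = 0.00194322
Lp = 119.9 + 10*log10(0.00194322) = 92.785 dB


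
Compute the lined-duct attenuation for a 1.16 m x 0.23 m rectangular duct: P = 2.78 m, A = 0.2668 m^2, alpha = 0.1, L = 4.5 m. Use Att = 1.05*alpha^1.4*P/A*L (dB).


alpha^1.4 = 0.1^1.4 = 0.0398107
Attenuation rate = 1.05 * alpha^1.4 * P / A
= 1.05 * 0.0398107 * 2.78 / 0.2668 = 0.43556 dB/m
Total Att = 0.43556 * 4.5 = 1.96 dB


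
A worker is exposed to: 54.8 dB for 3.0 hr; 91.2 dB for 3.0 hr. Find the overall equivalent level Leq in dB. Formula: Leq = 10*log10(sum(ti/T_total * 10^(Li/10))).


T_total = 3.0 + 3.0 = 6.0 hr
(3.0/6.0) * 10^(54.8/10) = 150998
(3.0/6.0) * 10^(91.2/10) = 6.59128e+08
Sum = 150998 + 6.59128e+08 = 6.59279e+08
Leq = 10*log10(6.59279e+08) = 88.191 dB


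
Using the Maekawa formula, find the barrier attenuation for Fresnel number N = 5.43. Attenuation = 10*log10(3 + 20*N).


3 + 20*N = 3 + 20*5.43 = 111.6
Att = 10*log10(111.6) = 20.477 dB


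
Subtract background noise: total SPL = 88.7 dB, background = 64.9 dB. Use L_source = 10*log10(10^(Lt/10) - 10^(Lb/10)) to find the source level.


10^(88.7/10) = 7.4131e+08
10^(64.9/10) = 3.0903e+06
Difference = 7.4131e+08 - 3.0903e+06 = 7.3822e+08
L_source = 10*log10(7.3822e+08) = 88.682 dB


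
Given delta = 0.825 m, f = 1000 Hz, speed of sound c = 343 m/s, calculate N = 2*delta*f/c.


N = 2*delta*f/c = 2*delta/lambda, where lambda = c/f
lambda = 343 / 1000 = 0.343 m
N = 2 * 0.825 / 0.343 = 4.8105


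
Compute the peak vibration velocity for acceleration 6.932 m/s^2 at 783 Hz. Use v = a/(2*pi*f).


omega = 2*pi*f = 2*pi*783 = 4919.73 rad/s
v = a / omega = 6.932 / 4919.73 = 0.001409 m/s


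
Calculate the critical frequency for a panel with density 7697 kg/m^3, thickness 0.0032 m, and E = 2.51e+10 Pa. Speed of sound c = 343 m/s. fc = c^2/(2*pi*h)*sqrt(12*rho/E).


12*rho/E = 12*7697/2.51e+10 = 3.67984e-06
sqrt(12*rho/E) = sqrt(3.67984e-06) = 0.00191829
c^2/(2*pi*h) = 343^2/(2*pi*0.0032) = 5.85138e+06
fc = 5.85138e+06 * 0.00191829 = 11225 Hz


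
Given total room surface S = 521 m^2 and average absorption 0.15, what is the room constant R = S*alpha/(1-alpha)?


R = 521 * 0.15 / (1 - 0.15) = 91.941 m^2


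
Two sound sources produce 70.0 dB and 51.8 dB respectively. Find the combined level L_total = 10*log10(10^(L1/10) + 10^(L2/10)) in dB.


10^(70.0/10) = 1e+07
10^(51.8/10) = 151356
Sum = 1e+07 + 151356 = 1.01514e+07
L_total = 10*log10(1.01514e+07) = 70.065 dB
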